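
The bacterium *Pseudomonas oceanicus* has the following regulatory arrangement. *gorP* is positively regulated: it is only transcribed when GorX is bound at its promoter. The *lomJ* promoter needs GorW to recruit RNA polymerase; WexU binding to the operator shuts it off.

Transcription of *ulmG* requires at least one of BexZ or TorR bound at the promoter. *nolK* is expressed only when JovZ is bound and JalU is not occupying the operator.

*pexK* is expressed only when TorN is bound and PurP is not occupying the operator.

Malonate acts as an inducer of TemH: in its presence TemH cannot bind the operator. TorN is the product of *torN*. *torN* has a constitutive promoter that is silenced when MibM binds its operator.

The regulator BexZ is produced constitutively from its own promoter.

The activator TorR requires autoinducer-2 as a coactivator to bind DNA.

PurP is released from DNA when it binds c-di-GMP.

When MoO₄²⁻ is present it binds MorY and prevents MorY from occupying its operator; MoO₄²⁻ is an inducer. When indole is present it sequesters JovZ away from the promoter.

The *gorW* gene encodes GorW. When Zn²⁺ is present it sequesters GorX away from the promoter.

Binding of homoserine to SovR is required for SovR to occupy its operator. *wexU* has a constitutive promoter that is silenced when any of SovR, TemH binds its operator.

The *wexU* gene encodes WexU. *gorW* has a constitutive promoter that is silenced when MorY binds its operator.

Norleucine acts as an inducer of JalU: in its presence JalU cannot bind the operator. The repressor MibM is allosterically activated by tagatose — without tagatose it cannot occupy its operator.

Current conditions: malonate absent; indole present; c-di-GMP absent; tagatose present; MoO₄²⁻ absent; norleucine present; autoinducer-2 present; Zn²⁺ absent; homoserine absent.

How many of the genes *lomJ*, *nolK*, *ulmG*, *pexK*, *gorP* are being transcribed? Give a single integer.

2

Homoserine is absent, so SovR is inactive.
Malonate is absent, so TemH is active.
With repressor TemH bound, *wexU* is not transcribed.
So WexU is not produced.
MoO₄²⁻ is absent, so MorY is active.
With repressor MorY bound, *gorW* is not transcribed.
So GorW is not produced.
Required activator GorW is absent, so *lomJ* is not transcribed.
→ *lomJ* is OFF.
Norleucine is present, so JalU is inactive.
Indole is present, so JovZ is inactive.
Required activator JovZ is absent, so *nolK* is not transcribed.
→ *nolK* is OFF.
BexZ is produced constitutively and is active.
Autoinducer-2 is present, so TorR is active.
Activator BexZ is present, so *ulmG* is transcribed.
→ *ulmG* is ON.
c-di-GMP is absent, so PurP is active.
Tagatose is present, so MibM is active.
With repressor MibM bound, *torN* is not transcribed.
So TorN is not produced.
With repressor PurP bound, *pexK* is not transcribed.
→ *pexK* is OFF.
Zn²⁺ is absent, so GorX is active.
No repressor is bound and GorX is active, so *gorP* is transcribed.
→ *gorP* is ON.
2 of the 5 genes are transcribed.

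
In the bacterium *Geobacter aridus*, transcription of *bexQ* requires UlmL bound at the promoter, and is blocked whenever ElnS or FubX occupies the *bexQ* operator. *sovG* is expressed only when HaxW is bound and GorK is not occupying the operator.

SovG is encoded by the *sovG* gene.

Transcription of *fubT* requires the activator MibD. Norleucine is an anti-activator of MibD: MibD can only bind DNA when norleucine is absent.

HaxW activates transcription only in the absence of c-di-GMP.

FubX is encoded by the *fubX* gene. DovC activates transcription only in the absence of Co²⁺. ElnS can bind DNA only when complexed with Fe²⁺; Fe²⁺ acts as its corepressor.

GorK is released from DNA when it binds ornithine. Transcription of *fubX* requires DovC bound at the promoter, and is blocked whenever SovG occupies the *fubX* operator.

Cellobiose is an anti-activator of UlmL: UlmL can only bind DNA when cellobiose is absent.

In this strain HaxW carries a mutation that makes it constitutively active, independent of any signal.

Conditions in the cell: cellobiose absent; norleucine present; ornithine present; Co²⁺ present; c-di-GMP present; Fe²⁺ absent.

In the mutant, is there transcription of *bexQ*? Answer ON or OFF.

Fe²⁺ is absent, so ElnS is inactive.
Cellobiose is absent, so UlmL is active.
HaxW is constitutively active in this strain.
Ornithine is present, so GorK is inactive.
No repressor is bound and HaxW is active, so *sovG* is transcribed.
So SovG is produced and active.
Co²⁺ is present, so DovC is inactive.
With repressor SovG bound, *fubX* is not transcribed.
So FubX is not produced.
No repressor is bound and UlmL is active, so *bexQ* is transcribed.

ON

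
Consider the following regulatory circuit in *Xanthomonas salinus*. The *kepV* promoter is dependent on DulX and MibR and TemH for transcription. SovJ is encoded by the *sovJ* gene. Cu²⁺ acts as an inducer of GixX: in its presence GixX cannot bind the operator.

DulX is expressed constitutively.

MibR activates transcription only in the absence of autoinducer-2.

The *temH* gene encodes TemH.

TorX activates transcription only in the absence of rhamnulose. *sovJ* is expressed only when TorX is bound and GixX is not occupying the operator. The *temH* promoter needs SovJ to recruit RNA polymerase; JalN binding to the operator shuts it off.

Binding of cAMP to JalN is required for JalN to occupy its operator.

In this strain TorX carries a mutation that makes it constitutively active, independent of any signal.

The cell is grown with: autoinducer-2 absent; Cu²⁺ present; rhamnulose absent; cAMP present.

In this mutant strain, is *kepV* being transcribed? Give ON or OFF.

DulX is produced constitutively and is active.
Autoinducer-2 is absent, so MibR is active.
TorX is constitutively active in this strain.
Cu²⁺ is present, so GixX is inactive.
No repressor is bound and TorX is active, so *sovJ* is transcribed.
So SovJ is produced and active.
cAMP is present, so JalN is active.
With repressor JalN bound, *temH* is not transcribed.
So TemH is not produced.
Required activator TemH is absent, so *kepV* is not transcribed.

OFF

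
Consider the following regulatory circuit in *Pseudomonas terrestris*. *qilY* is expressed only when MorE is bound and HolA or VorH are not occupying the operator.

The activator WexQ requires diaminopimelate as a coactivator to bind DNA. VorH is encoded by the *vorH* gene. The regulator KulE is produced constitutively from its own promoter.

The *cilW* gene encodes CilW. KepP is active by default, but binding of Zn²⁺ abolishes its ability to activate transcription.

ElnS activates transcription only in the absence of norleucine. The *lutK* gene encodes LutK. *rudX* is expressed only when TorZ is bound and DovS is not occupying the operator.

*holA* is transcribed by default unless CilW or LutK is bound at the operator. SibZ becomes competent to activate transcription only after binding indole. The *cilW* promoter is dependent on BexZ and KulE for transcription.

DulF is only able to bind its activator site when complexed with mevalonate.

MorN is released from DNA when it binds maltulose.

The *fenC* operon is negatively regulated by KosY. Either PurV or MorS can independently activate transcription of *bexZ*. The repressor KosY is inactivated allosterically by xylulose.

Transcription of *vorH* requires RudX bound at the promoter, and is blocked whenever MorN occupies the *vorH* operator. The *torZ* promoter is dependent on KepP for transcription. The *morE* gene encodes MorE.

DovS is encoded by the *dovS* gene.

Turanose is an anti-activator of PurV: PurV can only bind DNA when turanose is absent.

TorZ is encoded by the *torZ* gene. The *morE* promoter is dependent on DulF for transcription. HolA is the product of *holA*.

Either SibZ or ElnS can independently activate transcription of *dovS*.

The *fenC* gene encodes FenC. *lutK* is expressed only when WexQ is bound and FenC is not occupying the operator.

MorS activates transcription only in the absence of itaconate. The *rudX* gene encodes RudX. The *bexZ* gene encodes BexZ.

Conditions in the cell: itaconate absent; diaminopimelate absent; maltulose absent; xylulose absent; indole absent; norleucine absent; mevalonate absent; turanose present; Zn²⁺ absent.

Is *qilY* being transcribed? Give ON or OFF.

OFF

Turanose is present, so PurV is inactive.
Itaconate is absent, so MorS is active.
Activator MorS is present, so *bexZ* is transcribed.
So BexZ is produced and active.
KulE is produced constitutively and is active.
No repressor is bound and BexZ and KulE are active, so *cilW* is transcribed.
So CilW is produced and active.
Xylulose is absent, so KosY is active.
With repressor KosY bound, *fenC* is not transcribed.
So FenC is not produced.
Diaminopimelate is absent, so WexQ is inactive.
Required activator WexQ is absent, so *lutK* is not transcribed.
So LutK is not produced.
With repressor CilW bound, *holA* is not transcribed.
So HolA is not produced.
Mevalonate is absent, so DulF is inactive.
Required activator DulF is absent, so *morE* is not transcribed.
So MorE is not produced.
Zn²⁺ is absent, so KepP is active.
No repressor is bound and KepP is active, so *torZ* is transcribed.
So TorZ is produced and active.
Indole is absent, so SibZ is inactive.
Norleucine is absent, so ElnS is active.
Activator ElnS is present, so *dovS* is transcribed.
So DovS is produced and active.
With repressor DovS bound, *rudX* is not transcribed.
So RudX is not produced.
Maltulose is absent, so MorN is active.
With repressor MorN bound, *vorH* is not transcribed.
So VorH is not produced.
Required activator MorE is absent, so *qilY* is not transcribed.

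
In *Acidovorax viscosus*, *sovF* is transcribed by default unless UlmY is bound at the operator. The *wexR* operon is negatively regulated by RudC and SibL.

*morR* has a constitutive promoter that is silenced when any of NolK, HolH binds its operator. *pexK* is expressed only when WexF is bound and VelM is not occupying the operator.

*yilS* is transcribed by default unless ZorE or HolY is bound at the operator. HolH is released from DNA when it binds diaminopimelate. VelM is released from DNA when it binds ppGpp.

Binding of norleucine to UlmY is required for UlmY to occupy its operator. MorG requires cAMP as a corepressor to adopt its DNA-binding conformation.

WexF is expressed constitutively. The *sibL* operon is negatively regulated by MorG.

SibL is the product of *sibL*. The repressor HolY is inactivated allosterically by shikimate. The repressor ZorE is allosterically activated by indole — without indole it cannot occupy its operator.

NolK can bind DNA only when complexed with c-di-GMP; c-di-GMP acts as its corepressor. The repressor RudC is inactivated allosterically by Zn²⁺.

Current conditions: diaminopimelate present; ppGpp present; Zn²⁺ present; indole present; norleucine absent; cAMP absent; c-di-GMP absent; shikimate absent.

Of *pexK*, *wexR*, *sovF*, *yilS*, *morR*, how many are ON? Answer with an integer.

ppGpp is present, so VelM is inactive.
WexF is produced constitutively and is active.
No repressor is bound and WexF is active, so *pexK* is transcribed.
→ *pexK* is ON.
Zn²⁺ is present, so RudC is inactive.
cAMP is absent, so MorG is inactive.
With no repressor bound, *sibL* is transcribed.
So SibL is produced and active.
With repressor SibL bound, *wexR* is not transcribed.
→ *wexR* is OFF.
Norleucine is absent, so UlmY is inactive.
With no repressor bound, *sovF* is transcribed.
→ *sovF* is ON.
Indole is present, so ZorE is active.
Shikimate is absent, so HolY is active.
With repressor ZorE bound, *yilS* is not transcribed.
→ *yilS* is OFF.
c-di-GMP is absent, so NolK is inactive.
Diaminopimelate is present, so HolH is inactive.
With no repressor bound, *morR* is transcribed.
→ *morR* is ON.
3 of the 5 genes are transcribed.

3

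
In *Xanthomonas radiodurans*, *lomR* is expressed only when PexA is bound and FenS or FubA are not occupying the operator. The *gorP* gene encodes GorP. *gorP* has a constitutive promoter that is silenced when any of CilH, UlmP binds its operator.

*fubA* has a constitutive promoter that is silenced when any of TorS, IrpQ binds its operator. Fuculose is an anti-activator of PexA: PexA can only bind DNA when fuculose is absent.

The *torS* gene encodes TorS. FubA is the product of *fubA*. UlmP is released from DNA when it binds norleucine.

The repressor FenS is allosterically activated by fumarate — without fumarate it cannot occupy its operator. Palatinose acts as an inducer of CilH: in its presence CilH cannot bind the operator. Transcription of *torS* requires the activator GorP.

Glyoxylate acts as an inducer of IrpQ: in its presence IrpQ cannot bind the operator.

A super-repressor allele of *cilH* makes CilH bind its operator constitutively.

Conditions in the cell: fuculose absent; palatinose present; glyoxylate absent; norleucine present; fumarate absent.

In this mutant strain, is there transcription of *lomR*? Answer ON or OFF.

ON

Fumarate is absent, so FenS is inactive.
CilH is constitutively active in this strain.
Norleucine is present, so UlmP is inactive.
With repressor CilH bound, *gorP* is not transcribed.
So GorP is not produced.
Required activator GorP is absent, so *torS* is not transcribed.
So TorS is not produced.
Glyoxylate is absent, so IrpQ is active.
With repressor IrpQ bound, *fubA* is not transcribed.
So FubA is not produced.
Fuculose is absent, so PexA is active.
No repressor is bound and PexA is active, so *lomR* is transcribed.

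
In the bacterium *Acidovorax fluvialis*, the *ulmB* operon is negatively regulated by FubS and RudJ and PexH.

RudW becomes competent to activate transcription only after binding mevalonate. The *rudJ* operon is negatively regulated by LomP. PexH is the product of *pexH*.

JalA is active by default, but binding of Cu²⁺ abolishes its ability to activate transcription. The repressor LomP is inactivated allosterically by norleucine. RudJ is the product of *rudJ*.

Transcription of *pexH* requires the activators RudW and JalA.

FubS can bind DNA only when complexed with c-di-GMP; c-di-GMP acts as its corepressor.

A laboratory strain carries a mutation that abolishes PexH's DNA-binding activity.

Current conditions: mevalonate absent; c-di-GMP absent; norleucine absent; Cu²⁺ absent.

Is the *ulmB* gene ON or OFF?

ON

c-di-GMP is absent, so FubS is inactive.
Norleucine is absent, so LomP is active.
With repressor LomP bound, *rudJ* is not transcribed.
So RudJ is not produced.
PexH is non-functional in this strain, so it has no effect.
With no repressor bound, *ulmB* is transcribed.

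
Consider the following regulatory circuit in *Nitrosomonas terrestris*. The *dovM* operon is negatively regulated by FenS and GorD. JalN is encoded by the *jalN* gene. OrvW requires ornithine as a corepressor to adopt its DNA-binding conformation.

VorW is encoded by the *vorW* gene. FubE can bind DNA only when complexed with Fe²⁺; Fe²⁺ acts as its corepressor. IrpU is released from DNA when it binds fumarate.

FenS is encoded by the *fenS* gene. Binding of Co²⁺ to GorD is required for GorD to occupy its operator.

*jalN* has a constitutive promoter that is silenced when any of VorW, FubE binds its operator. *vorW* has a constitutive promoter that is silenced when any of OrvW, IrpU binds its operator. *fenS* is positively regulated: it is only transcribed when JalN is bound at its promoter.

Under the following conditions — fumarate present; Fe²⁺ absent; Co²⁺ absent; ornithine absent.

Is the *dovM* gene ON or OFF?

Ornithine is absent, so OrvW is inactive.
Fumarate is present, so IrpU is inactive.
With no repressor bound, *vorW* is transcribed.
So VorW is produced and active.
Fe²⁺ is absent, so FubE is inactive.
With repressor VorW bound, *jalN* is not transcribed.
So JalN is not produced.
Required activator JalN is absent, so *fenS* is not transcribed.
So FenS is not produced.
Co²⁺ is absent, so GorD is inactive.
With no repressor bound, *dovM* is transcribed.

ON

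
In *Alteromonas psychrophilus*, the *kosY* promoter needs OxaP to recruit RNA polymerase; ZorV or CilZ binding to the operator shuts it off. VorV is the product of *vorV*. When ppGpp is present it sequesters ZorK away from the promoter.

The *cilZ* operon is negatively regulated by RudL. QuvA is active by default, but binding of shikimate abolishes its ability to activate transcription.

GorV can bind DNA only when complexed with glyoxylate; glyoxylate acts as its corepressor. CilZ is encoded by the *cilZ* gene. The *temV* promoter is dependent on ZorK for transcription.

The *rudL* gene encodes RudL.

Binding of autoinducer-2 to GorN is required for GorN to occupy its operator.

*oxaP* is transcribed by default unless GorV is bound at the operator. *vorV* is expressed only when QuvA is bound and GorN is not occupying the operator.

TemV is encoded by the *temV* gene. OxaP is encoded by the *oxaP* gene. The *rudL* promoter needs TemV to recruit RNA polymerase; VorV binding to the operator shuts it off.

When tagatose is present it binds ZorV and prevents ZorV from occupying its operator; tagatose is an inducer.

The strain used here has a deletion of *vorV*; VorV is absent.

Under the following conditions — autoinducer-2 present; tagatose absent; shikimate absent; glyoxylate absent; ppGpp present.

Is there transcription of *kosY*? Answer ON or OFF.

OFF

Tagatose is absent, so ZorV is active.
Glyoxylate is absent, so GorV is inactive.
With no repressor bound, *oxaP* is transcribed.
So OxaP is produced and active.
ppGpp is present, so ZorK is inactive.
Required activator ZorK is absent, so *temV* is not transcribed.
So TemV is not produced.
VorV is non-functional in this strain, so it has no effect.
Required activator TemV is absent, so *rudL* is not transcribed.
So RudL is not produced.
With no repressor bound, *cilZ* is transcribed.
So CilZ is produced and active.
With repressor ZorV bound, *kosY* is not transcribed.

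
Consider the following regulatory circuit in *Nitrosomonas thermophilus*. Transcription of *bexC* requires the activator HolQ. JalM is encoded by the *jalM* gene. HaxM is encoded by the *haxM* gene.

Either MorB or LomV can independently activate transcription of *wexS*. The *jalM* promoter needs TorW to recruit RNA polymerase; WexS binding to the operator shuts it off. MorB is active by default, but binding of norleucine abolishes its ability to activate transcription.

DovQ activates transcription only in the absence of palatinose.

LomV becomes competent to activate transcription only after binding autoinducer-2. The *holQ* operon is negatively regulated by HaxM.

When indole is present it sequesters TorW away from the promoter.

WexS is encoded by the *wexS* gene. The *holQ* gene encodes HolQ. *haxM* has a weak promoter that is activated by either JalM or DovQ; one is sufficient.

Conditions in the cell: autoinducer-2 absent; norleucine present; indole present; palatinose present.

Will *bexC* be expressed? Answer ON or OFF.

ON

Norleucine is present, so MorB is inactive.
Autoinducer-2 is absent, so LomV is inactive.
No activator is available at the *wexS* promoter, so *wexS* is not transcribed.
So WexS is not produced.
Indole is present, so TorW is inactive.
Required activator TorW is absent, so *jalM* is not transcribed.
So JalM is not produced.
Palatinose is present, so DovQ is inactive.
No activator is available at the *haxM* promoter, so *haxM* is not transcribed.
So HaxM is not produced.
With no repressor bound, *holQ* is transcribed.
So HolQ is produced and active.
No repressor is bound and HolQ is active, so *bexC* is transcribed.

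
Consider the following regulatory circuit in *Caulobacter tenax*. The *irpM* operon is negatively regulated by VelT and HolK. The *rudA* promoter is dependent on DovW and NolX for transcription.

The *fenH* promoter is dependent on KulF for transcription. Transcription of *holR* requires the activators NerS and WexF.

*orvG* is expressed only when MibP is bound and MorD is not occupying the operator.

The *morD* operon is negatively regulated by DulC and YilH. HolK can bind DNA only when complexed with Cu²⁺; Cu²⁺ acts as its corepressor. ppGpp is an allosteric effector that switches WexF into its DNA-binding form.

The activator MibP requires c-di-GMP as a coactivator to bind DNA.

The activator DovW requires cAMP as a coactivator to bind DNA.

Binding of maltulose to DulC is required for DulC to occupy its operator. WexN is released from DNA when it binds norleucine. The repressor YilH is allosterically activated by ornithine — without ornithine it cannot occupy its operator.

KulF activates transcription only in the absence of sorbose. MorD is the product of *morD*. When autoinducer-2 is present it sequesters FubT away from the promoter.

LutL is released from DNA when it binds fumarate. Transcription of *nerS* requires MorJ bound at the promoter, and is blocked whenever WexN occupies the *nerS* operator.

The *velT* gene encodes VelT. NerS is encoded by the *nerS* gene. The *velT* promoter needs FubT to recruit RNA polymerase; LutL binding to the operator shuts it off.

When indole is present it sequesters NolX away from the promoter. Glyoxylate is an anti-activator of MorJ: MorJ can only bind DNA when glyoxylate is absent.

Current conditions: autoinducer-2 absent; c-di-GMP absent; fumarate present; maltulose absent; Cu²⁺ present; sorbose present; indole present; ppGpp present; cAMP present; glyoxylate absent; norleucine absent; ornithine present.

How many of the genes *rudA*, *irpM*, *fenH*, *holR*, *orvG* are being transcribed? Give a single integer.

cAMP is present, so DovW is active.
Indole is present, so NolX is inactive.
Required activator NolX is absent, so *rudA* is not transcribed.
→ *rudA* is OFF.
Fumarate is present, so LutL is inactive.
Autoinducer-2 is absent, so FubT is active.
No repressor is bound and FubT is active, so *velT* is transcribed.
So VelT is produced and active.
Cu²⁺ is present, so HolK is active.
With repressor VelT bound, *irpM* is not transcribed.
→ *irpM* is OFF.
Sorbose is present, so KulF is inactive.
Required activator KulF is absent, so *fenH* is not transcribed.
→ *fenH* is OFF.
Glyoxylate is absent, so MorJ is active.
Norleucine is absent, so WexN is active.
With repressor WexN bound, *nerS* is not transcribed.
So NerS is not produced.
ppGpp is present, so WexF is active.
Required activator NerS is absent, so *holR* is not transcribed.
→ *holR* is OFF.
c-di-GMP is absent, so MibP is inactive.
Maltulose is absent, so DulC is inactive.
Ornithine is present, so YilH is active.
With repressor YilH bound, *morD* is not transcribed.
So MorD is not produced.
Required activator MibP is absent, so *orvG* is not transcribed.
→ *orvG* is OFF.
0 of the 5 genes are transcribed.

0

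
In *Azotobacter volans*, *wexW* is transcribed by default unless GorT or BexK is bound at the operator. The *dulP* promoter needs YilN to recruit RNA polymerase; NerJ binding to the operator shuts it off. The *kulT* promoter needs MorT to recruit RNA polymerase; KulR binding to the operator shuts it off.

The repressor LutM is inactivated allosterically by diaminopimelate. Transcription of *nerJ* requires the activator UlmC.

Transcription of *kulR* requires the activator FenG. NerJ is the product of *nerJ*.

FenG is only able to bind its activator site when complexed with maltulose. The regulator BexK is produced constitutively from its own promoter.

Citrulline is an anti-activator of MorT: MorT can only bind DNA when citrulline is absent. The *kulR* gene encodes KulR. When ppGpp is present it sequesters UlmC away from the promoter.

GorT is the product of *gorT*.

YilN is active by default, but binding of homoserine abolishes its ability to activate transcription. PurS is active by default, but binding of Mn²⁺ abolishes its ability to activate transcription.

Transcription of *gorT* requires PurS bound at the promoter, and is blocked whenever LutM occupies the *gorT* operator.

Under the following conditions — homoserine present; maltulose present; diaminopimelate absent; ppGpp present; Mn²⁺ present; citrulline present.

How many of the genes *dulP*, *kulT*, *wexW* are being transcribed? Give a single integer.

0

Homoserine is present, so YilN is inactive.
ppGpp is present, so UlmC is inactive.
Required activator UlmC is absent, so *nerJ* is not transcribed.
So NerJ is not produced.
Required activator YilN is absent, so *dulP* is not transcribed.
→ *dulP* is OFF.
Maltulose is present, so FenG is active.
No repressor is bound and FenG is active, so *kulR* is transcribed.
So KulR is produced and active.
Citrulline is present, so MorT is inactive.
With repressor KulR bound, *kulT* is not transcribed.
→ *kulT* is OFF.
Mn²⁺ is present, so PurS is inactive.
Diaminopimelate is absent, so LutM is active.
With repressor LutM bound, *gorT* is not transcribed.
So GorT is not produced.
BexK is produced constitutively and is active.
With repressor BexK bound, *wexW* is not transcribed.
→ *wexW* is OFF.
0 of the 3 genes are transcribed.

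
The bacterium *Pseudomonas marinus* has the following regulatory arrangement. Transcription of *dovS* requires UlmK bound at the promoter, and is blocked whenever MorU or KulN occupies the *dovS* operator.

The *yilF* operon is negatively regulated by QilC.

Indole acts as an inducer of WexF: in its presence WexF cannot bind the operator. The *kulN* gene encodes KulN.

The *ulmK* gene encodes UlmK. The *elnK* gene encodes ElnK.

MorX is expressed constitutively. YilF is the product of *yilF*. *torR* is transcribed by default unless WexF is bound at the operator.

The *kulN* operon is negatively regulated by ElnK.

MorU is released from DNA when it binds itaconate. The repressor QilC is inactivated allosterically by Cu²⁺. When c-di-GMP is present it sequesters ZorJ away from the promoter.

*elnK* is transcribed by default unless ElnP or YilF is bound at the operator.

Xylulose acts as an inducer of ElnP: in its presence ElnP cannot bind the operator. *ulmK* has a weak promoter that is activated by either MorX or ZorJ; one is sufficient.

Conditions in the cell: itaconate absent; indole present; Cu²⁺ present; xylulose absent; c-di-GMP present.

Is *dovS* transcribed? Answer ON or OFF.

OFF

Itaconate is absent, so MorU is active.
Xylulose is absent, so ElnP is active.
Cu²⁺ is present, so QilC is inactive.
With no repressor bound, *yilF* is transcribed.
So YilF is produced and active.
With repressor ElnP bound, *elnK* is not transcribed.
So ElnK is not produced.
With no repressor bound, *kulN* is transcribed.
So KulN is produced and active.
MorX is produced constitutively and is active.
c-di-GMP is present, so ZorJ is inactive.
Activator MorX is present, so *ulmK* is transcribed.
So UlmK is produced and active.
With repressor MorU bound, *dovS* is not transcribed.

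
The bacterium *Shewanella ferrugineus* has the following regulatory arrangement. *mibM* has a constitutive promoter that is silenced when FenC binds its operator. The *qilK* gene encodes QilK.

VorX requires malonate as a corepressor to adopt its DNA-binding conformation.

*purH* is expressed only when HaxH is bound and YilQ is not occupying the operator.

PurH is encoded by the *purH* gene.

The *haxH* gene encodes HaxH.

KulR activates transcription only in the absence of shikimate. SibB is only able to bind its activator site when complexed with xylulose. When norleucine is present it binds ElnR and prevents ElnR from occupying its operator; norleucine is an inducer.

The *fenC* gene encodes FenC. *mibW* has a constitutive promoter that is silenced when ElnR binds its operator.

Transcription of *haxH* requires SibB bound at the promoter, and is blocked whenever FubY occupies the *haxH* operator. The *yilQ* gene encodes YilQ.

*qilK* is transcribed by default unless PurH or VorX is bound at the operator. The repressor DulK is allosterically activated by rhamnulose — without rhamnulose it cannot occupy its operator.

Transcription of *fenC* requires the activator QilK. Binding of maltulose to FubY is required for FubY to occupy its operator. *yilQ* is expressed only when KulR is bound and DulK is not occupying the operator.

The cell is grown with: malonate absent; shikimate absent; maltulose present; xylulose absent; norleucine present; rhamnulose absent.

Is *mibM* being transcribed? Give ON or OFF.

Shikimate is absent, so KulR is active.
Rhamnulose is absent, so DulK is inactive.
No repressor is bound and KulR is active, so *yilQ* is transcribed.
So YilQ is produced and active.
Maltulose is present, so FubY is active.
Xylulose is absent, so SibB is inactive.
With repressor FubY bound, *haxH* is not transcribed.
So HaxH is not produced.
With repressor YilQ bound, *purH* is not transcribed.
So PurH is not produced.
Malonate is absent, so VorX is inactive.
With no repressor bound, *qilK* is transcribed.
So QilK is produced and active.
No repressor is bound and QilK is active, so *fenC* is transcribed.
So FenC is produced and active.
With repressor FenC bound, *mibM* is not transcribed.

OFF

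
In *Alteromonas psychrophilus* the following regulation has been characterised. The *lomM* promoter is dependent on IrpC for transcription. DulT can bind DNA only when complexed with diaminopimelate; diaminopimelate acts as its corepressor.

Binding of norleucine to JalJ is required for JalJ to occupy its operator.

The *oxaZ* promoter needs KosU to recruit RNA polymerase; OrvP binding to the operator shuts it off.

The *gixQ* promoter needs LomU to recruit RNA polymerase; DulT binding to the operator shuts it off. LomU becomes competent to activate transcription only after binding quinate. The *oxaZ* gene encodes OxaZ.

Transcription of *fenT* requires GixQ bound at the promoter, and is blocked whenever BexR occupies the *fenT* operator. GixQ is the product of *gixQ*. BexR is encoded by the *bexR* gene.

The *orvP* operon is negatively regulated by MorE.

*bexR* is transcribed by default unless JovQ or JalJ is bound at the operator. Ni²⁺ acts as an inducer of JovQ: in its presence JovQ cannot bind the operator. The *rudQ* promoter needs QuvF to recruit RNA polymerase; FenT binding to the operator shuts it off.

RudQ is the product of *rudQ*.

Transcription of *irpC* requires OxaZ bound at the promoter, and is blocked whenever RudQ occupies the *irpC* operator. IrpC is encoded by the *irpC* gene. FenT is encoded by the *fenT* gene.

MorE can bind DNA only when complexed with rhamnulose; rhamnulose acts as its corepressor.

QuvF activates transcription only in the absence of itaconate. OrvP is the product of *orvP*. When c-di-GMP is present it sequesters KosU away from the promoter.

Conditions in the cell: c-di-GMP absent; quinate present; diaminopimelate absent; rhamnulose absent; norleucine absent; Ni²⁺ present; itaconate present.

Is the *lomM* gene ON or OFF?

OFF

Ni²⁺ is present, so JovQ is inactive.
Norleucine is absent, so JalJ is inactive.
With no repressor bound, *bexR* is transcribed.
So BexR is produced and active.
Quinate is present, so LomU is active.
Diaminopimelate is absent, so DulT is inactive.
No repressor is bound and LomU is active, so *gixQ* is transcribed.
So GixQ is produced and active.
With repressor BexR bound, *fenT* is not transcribed.
So FenT is not produced.
Itaconate is present, so QuvF is inactive.
Required activator QuvF is absent, so *rudQ* is not transcribed.
So RudQ is not produced.
Rhamnulose is absent, so MorE is inactive.
With no repressor bound, *orvP* is transcribed.
So OrvP is produced and active.
c-di-GMP is absent, so KosU is active.
With repressor OrvP bound, *oxaZ* is not transcribed.
So OxaZ is not produced.
Required activator OxaZ is absent, so *irpC* is not transcribed.
So IrpC is not produced.
Required activator IrpC is absent, so *lomM* is not transcribed.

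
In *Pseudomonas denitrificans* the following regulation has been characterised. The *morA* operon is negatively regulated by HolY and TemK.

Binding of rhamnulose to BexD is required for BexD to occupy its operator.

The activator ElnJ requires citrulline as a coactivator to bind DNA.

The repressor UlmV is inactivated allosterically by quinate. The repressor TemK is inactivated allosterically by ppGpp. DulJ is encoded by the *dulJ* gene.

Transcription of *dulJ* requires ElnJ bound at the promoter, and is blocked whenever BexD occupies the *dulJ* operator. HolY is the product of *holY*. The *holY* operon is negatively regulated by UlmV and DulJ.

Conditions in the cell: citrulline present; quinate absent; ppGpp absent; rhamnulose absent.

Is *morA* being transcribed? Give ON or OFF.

Quinate is absent, so UlmV is active.
Citrulline is present, so ElnJ is active.
Rhamnulose is absent, so BexD is inactive.
No repressor is bound and ElnJ is active, so *dulJ* is transcribed.
So DulJ is produced and active.
With repressor UlmV bound, *holY* is not transcribed.
So HolY is not produced.
ppGpp is absent, so TemK is active.
With repressor TemK bound, *morA* is not transcribed.

OFF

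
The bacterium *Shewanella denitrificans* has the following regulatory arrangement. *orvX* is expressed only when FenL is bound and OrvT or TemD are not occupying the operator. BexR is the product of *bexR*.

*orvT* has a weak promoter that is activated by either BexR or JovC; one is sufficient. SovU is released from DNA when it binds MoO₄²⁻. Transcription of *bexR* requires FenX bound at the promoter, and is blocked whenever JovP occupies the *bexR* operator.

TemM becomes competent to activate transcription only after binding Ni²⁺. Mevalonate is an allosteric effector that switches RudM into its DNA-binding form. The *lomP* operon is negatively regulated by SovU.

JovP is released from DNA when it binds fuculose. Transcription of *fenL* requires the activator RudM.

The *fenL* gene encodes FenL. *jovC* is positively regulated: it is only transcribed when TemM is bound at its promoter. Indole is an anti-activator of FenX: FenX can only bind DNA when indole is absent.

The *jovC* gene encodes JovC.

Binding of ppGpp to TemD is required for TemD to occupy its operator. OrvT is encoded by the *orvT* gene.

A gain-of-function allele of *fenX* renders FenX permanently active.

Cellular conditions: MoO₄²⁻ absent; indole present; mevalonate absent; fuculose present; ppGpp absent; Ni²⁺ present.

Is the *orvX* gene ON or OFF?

FenX is constitutively active in this strain.
Fuculose is present, so JovP is inactive.
No repressor is bound and FenX is active, so *bexR* is transcribed.
So BexR is produced and active.
Ni²⁺ is present, so TemM is active.
No repressor is bound and TemM is active, so *jovC* is transcribed.
So JovC is produced and active.
Activator BexR is present, so *orvT* is transcribed.
So OrvT is produced and active.
ppGpp is absent, so TemD is inactive.
Mevalonate is absent, so RudM is inactive.
Required activator RudM is absent, so *fenL* is not transcribed.
So FenL is not produced.
With repressor OrvT bound, *orvX* is not transcribed.

OFF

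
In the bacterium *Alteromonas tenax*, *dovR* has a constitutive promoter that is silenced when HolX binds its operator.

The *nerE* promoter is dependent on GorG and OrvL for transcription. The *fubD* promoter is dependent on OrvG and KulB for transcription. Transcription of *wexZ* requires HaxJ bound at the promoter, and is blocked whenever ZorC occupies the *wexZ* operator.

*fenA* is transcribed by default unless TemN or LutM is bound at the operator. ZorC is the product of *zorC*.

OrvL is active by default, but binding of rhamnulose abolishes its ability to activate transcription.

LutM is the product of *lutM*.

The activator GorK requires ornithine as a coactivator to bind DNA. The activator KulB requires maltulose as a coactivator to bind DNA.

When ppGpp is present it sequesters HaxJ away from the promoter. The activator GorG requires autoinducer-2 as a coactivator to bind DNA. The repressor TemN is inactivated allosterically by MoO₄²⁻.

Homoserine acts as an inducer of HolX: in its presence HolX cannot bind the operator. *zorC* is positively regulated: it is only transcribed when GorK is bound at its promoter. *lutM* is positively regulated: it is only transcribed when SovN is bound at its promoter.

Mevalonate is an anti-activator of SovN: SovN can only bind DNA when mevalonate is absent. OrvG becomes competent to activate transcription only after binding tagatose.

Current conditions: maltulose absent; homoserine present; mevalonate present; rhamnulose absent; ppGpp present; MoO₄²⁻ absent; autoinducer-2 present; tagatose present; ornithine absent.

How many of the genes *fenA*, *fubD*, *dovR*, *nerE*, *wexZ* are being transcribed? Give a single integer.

2

MoO₄²⁻ is absent, so TemN is active.
Mevalonate is present, so SovN is inactive.
Required activator SovN is absent, so *lutM* is not transcribed.
So LutM is not produced.
With repressor TemN bound, *fenA* is not transcribed.
→ *fenA* is OFF.
Tagatose is present, so OrvG is active.
Maltulose is absent, so KulB is inactive.
Required activator KulB is absent, so *fubD* is not transcribed.
→ *fubD* is OFF.
Homoserine is present, so HolX is inactive.
With no repressor bound, *dovR* is transcribed.
→ *dovR* is ON.
Autoinducer-2 is present, so GorG is active.
Rhamnulose is absent, so OrvL is active.
No repressor is bound and GorG and OrvL are active, so *nerE* is transcribed.
→ *nerE* is ON.
Ornithine is absent, so GorK is inactive.
Required activator GorK is absent, so *zorC* is not transcribed.
So ZorC is not produced.
ppGpp is present, so HaxJ is inactive.
Required activator HaxJ is absent, so *wexZ* is not transcribed.
→ *wexZ* is OFF.
2 of the 5 genes are transcribed.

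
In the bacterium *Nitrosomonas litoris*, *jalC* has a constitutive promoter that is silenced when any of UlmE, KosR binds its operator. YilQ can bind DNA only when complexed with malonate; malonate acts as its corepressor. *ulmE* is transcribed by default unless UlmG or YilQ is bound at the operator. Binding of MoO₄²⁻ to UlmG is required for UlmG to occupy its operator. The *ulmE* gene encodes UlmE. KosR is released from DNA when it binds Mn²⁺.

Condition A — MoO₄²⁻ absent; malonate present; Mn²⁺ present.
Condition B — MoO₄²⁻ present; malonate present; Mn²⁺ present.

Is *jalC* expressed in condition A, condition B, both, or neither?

both

Condition A:
MoO₄²⁻ is absent, so UlmG is inactive.
Malonate is present, so YilQ is active.
With repressor YilQ bound, *ulmE* is not transcribed.
So UlmE is not produced.
Mn²⁺ is present, so KosR is inactive.
With no repressor bound, *jalC* is transcribed.
→ *jalC* is ON in A.
Condition B:
MoO₄²⁻ is present, so UlmG is active.
Malonate is present, so YilQ is active.
With repressor UlmG bound, *ulmE* is not transcribed.
So UlmE is not produced.
Mn²⁺ is present, so KosR is inactive.
With no repressor bound, *jalC* is transcribed.
→ *jalC* is ON in B.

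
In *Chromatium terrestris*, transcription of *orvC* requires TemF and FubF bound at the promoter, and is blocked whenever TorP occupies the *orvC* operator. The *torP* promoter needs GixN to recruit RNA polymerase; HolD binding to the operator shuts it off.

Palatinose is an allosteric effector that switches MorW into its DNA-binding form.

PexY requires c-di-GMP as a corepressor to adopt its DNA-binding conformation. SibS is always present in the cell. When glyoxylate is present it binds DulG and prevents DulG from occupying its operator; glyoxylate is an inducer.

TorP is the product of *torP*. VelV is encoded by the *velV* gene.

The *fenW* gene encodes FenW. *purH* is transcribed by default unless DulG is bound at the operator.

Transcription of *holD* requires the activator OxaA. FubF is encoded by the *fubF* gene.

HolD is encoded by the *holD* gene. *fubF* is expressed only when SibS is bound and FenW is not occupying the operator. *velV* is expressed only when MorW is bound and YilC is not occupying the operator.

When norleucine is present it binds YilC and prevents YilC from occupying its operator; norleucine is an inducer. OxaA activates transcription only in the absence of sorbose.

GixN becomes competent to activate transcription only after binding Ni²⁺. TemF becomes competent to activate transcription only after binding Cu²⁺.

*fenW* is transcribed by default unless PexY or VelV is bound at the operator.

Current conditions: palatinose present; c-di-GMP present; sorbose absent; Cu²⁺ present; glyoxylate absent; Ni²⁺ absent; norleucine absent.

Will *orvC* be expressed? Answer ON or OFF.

Ni²⁺ is absent, so GixN is inactive.
Sorbose is absent, so OxaA is active.
No repressor is bound and OxaA is active, so *holD* is transcribed.
So HolD is produced and active.
With repressor HolD bound, *torP* is not transcribed.
So TorP is not produced.
Cu²⁺ is present, so TemF is active.
c-di-GMP is present, so PexY is active.
Norleucine is absent, so YilC is active.
Palatinose is present, so MorW is active.
With repressor YilC bound, *velV* is not transcribed.
So VelV is not produced.
With repressor PexY bound, *fenW* is not transcribed.
So FenW is not produced.
SibS is produced constitutively and is active.
No repressor is bound and SibS is active, so *fubF* is transcribed.
So FubF is produced and active.
No repressor is bound and TemF and FubF are active, so *orvC* is transcribed.

ON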